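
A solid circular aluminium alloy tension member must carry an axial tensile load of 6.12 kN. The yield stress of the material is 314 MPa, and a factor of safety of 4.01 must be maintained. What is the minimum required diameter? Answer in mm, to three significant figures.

Allowable stress σ_allow = 314/4.01 = 78.30 MPa.
Required area A = F/σ_allow = 6120.0/78.30 = 78.16 mm².
A = πd²/4 → d = √(4A/π) = 9.976 mm.

d = 9.98 mm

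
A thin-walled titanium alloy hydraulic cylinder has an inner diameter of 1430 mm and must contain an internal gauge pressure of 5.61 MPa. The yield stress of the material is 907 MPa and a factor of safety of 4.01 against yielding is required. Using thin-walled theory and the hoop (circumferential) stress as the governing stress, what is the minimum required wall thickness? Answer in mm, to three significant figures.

t = 17.7 mm

σ_allow = 907/4.01 = 226.2 MPa.
Hoop stress σ_h = pD/(2t), so t = pD/(2σ_allow) = 5.61×1430/(2×226.2) = 17.73 mm.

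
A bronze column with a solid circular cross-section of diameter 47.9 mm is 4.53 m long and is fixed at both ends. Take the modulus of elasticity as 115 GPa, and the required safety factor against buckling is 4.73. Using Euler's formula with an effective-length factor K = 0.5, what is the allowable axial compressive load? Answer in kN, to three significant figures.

P_allow = 12.1 kN

I = πd⁴/64 = π×47.9⁴/64 = 258400 mm⁴.
Effective length L_e = KL = 0.5×4.53 m = 2265 mm.
Euler critical load P_cr = π²EI/L_e² = π²×115000×258400/2265² = 57170 N.
P_allow = P_cr/n = 57170/4.73 = 12090 N.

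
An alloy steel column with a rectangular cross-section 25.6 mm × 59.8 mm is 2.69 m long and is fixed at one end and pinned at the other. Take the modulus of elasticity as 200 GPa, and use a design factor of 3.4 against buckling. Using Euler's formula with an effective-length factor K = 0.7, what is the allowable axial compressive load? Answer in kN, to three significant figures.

P_allow = 13.7 kN

Buckling occurs about the weak axis: I_min = h·b³/12 = 59.8×25.6³/12 = 83610 mm⁴ (b = 25.6 mm is the smaller dimension).
Effective length L_e = KL = 0.7×2.69 m = 1883 mm.
Euler critical load P_cr = π²EI/L_e² = π²×200000×83610/1883² = 46540 N.
P_allow = P_cr/n = 46540/3.4 = 13690 N.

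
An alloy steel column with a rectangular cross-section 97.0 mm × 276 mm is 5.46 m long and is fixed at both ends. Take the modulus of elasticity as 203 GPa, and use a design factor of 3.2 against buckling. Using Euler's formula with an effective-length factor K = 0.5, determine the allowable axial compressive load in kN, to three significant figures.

Buckling occurs about the weak axis: I_min = h·b³/12 = 276×97.0³/12 = 2.099×10^7 mm⁴ (b = 97.0 mm is the smaller dimension).
Effective length L_e = KL = 0.5×5.46 m = 2730 mm.
Euler critical load P_cr = π²EI/L_e² = π²×203000×2.099×10^7/2730² = 5.643×10^6 N.
P_allow = P_cr/n = 5.643×10^6/3.2 = 1.763×10^6 N.

P_allow = 1760 kN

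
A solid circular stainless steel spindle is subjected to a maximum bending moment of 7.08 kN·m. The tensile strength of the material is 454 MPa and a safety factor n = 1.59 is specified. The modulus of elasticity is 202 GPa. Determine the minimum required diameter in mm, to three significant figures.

σ_allow = 454/1.59 = 285.5 MPa.
For a solid circular section σ = 32M/(πd³), so d³ = 32M/(π σ_allow) = 32×7080000/(π×285.5) = 252600 mm³.
d = 63.21 mm.

d = 63.2 mm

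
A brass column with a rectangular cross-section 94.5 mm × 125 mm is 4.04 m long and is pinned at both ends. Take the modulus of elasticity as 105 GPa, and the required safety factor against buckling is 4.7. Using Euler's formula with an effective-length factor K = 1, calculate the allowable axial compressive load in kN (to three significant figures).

Buckling occurs about the weak axis: I_min = h·b³/12 = 125×94.5³/12 = 8.791×10^6 mm⁴ (b = 94.5 mm is the smaller dimension).
Effective length L_e = KL = 1×4.04 m = 4040 mm.
Euler critical load P_cr = π²EI/L_e² = π²×105000×8.791×10^6/4040² = 558100 N.
P_allow = P_cr/n = 558100/4.7 = 118800 N.

P_allow = 119 kN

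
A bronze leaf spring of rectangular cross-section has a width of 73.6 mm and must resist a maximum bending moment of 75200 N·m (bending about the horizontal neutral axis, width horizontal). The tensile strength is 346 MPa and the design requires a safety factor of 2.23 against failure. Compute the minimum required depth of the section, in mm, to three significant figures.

h = 199 mm

σ_allow = 346/2.23 = 155.2 MPa.
For a rectangular section σ = 6M/(bh²), so h² = 6M/(b σ_allow) = 6×7.5200×10^7/(73.6×155.2) = 39510 mm².
h = 198.8 mm.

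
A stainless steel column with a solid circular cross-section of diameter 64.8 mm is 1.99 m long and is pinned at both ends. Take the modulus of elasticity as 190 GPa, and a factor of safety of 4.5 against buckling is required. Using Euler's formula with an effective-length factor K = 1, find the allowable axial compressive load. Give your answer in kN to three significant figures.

P_allow = 91.1 kN

I = πd⁴/64 = π×64.8⁴/64 = 865500 mm⁴.
Effective length L_e = KL = 1×1.99 m = 1990 mm.
Euler critical load P_cr = π²EI/L_e² = π²×190000×865500/1990² = 409800 N.
P_allow = P_cr/n = 409800/4.5 = 91080 N.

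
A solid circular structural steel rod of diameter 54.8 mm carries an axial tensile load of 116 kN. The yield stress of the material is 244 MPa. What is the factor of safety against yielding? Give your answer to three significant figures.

n = 4.96

A = πd²/4 = 2359 mm².
σ = F/A = 116000/2359 = 49.18 MPa.
n = 244/49.18 = 4.961.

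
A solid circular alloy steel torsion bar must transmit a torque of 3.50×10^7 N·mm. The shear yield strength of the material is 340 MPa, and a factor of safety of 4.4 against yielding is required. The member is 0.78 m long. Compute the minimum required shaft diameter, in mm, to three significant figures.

Allowable shear stress τ_allow = 340/4.4 = 77.27 MPa.
For a solid shaft τ = 16T/(πd³), so d³ = 16T/(π τ_allow) = 16×3.5000×10^7/(π×77.27) = 2.307×10^6 mm³.
d = (2.307×10^6)^(1/3) = 132.1 mm.

d = 132 mm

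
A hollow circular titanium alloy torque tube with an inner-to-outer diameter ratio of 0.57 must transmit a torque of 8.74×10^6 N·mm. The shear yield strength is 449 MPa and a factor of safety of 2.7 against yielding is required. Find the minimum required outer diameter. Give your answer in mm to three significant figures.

τ_allow = 449/2.7 = 166.3 MPa.
For a hollow shaft τ = 16T/[πd_o³(1−k⁴)] with k = 0.57, so 1−k⁴ = 0.8944.
d_o³ = 16T/[π τ_allow (1−k⁴)] = 16×8740000/(π×166.3×0.8944) = 299300 mm³.
d_o = 66.89 mm.

d_o = 66.9 mm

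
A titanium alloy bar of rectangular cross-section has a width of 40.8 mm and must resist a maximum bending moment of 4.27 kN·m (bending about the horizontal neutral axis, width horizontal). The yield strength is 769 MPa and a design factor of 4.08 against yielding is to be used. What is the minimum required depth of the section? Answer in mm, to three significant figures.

σ_allow = 769/4.08 = 188.5 MPa.
For a rectangular section σ = 6M/(bh²), so h² = 6M/(b σ_allow) = 6×4270000/(40.8×188.5) = 3332 mm².
h = 57.72 mm.

h = 57.7 mm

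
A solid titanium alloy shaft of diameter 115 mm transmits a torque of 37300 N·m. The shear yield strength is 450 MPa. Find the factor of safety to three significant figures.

n = 3.60

τ = 16T/(πd³) = 16×3.7300×10^7/(π×115³) = 124.9 MPa.
n = τ_limit/τ = 450/124.9 = 3.603.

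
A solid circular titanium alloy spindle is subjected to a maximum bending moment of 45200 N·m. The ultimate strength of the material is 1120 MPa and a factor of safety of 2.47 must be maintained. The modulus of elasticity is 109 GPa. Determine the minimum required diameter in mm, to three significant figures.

σ_allow = 1120/2.47 = 453.4 MPa.
For a solid circular section σ = 32M/(πd³), so d³ = 32M/(π σ_allow) = 32×4.5200×10^7/(π×453.4) = 1.015×10^6 mm³.
d = 100.5 mm.

d = 101 mm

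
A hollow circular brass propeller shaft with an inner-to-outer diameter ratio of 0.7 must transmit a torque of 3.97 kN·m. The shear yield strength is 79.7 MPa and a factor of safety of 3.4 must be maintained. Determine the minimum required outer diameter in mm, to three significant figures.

d_o = 104 mm

τ_allow = 79.7/3.4 = 23.44 MPa.
For a hollow shaft τ = 16T/[πd_o³(1−k⁴)] with k = 0.7, so 1−k⁴ = 0.7599.
d_o³ = 16T/[π τ_allow (1−k⁴)] = 16×3970000/(π×23.44×0.7599) = 1.135×10^6 mm³.
d_o = 104.3 mm.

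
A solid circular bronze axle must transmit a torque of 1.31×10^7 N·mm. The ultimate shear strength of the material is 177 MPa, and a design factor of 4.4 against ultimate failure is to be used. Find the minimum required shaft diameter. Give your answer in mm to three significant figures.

Allowable shear stress τ_allow = 177/4.4 = 40.23 MPa.
For a solid shaft τ = 16T/(πd³), so d³ = 16T/(π τ_allow) = 16×1.3100×10^7/(π×40.23) = 1.659×10^6 mm³.
d = (1.659×10^6)^(1/3) = 118.4 mm.

d = 118 mm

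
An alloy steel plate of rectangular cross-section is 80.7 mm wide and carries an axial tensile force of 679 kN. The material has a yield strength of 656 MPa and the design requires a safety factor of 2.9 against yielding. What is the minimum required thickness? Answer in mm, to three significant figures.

σ_allow = 656/2.9 = 226.2 MPa.
Required area A = F/σ_allow = 679000/226.2 = 3002 mm².
t = A/w = 3002/80.7 = 37.20 mm.

t = 37.2 mm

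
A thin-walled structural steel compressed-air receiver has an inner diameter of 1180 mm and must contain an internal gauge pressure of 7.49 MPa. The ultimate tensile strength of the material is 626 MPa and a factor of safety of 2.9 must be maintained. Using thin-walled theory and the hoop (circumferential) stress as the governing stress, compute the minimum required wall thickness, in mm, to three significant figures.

σ_allow = 626/2.9 = 215.9 MPa.
Hoop stress σ_h = pD/(2t), so t = pD/(2σ_allow) = 7.49×1180/(2×215.9) = 20.47 mm.

t = 20.5 mm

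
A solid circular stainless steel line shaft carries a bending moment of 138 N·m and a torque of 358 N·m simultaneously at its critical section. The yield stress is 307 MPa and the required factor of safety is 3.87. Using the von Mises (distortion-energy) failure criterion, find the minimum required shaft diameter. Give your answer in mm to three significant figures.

σ_allow = σ_y/n = 307/3.87 = 79.33 MPa.
For a solid shaft σ_b = 32M/(πd³) and τ = 16T/(πd³), so the von Mises stress is σ' = (16/πd³)·√(4M²+3T²).
√(4M²+3T²) = √(4×(138000)² + 3×(358000)²) = 678700 N·mm.
d³ = 16×678700/(π×79.33) = 43570 mm³.
d = 35.19 mm.

d = 35.2 mm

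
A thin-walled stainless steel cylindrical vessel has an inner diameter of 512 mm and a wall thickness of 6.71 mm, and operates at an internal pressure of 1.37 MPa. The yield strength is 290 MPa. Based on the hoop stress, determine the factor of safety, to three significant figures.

n = 5.55

σ_h = pD/(2t) = 1.37×512/(2×6.71) = 52.27 MPa.
n = 290/52.27 = 5.548.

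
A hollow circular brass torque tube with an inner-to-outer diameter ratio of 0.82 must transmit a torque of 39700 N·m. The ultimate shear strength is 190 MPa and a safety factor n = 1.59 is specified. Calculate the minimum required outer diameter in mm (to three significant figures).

d_o = 146 mm

τ_allow = 190/1.59 = 119.5 MPa.
For a hollow shaft τ = 16T/[πd_o³(1−k⁴)] with k = 0.82, so 1−k⁴ = 0.5479.
d_o³ = 16T/[π τ_allow (1−k⁴)] = 16×3.9700×10^7/(π×119.5×0.5479) = 3.088×10^6 mm³.
d_o = 145.6 mm.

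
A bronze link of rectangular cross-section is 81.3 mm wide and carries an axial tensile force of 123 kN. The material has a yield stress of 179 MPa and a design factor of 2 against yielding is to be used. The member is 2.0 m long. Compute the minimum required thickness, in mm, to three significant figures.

σ_allow = 179/2 = 89.50 MPa.
Required area A = F/σ_allow = 123000/89.50 = 1374 mm².
t = A/w = 1374/81.3 = 16.90 mm.

t = 16.9 mm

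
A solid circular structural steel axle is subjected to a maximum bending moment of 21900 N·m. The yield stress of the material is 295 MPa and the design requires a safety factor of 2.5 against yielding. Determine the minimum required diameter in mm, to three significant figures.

σ_allow = 295/2.5 = 118.0 MPa.
For a solid circular section σ = 32M/(πd³), so d³ = 32M/(π σ_allow) = 32×2.1900×10^7/(π×118.0) = 1.890×10^6 mm³.
d = 123.6 mm.

d = 124 mm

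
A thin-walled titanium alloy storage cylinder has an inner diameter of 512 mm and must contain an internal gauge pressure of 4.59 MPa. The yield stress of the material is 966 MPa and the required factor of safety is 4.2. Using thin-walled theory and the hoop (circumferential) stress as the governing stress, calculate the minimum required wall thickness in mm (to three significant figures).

t = 5.11 mm

σ_allow = 966/4.2 = 230.0 MPa.
Hoop stress σ_h = pD/(2t), so t = pD/(2σ_allow) = 4.59×512/(2×230.0) = 5.109 mm.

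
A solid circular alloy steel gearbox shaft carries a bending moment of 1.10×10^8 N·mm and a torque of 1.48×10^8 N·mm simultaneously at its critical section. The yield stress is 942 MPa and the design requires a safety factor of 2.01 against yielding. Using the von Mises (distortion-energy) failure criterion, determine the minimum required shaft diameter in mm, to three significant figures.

d = 154 mm

σ_allow = σ_y/n = 942/2.01 = 468.7 MPa.
For a solid shaft σ_b = 32M/(πd³) and τ = 16T/(πd³), so the von Mises stress is σ' = (16/πd³)·√(4M²+3T²).
√(4M²+3T²) = √(4×(1.100×10^8)² + 3×(1.480×10^8)²) = 3.378×10^8 N·mm.
d³ = 16×3.378×10^8/(π×468.7) = 3.671×10^6 mm³.
d = 154.3 mm.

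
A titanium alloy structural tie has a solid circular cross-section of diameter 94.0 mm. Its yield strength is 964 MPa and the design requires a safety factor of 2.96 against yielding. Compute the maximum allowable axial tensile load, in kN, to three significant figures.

F_allow = 2260 kN

σ_allow = 964/2.96 = 325.7 MPa.
A = πd²/4 = π×94.0²/4 = 6940 mm².
F_allow = σ_allow × A = 325.7×6940 = 2.260×10^6 N.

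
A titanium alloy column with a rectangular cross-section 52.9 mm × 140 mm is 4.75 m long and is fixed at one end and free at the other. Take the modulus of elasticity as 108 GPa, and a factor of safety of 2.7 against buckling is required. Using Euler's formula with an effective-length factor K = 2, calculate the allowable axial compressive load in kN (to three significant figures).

P_allow = 7.55 kN

Buckling occurs about the weak axis: I_min = h·b³/12 = 140×52.9³/12 = 1.727×10^6 mm⁴ (b = 52.9 mm is the smaller dimension).
Effective length L_e = KL = 2×4.75 m = 9500 mm.
Euler critical load P_cr = π²EI/L_e² = π²×108000×1.727×10^6/9500² = 20400 N.
P_allow = P_cr/n = 20400/2.7 = 7555 N.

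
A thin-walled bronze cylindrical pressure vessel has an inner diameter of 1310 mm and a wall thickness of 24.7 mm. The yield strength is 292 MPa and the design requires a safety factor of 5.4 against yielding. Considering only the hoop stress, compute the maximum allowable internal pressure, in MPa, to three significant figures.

p_allow = 2.04 MPa

σ_allow = 292/5.4 = 54.07 MPa.
σ_h = pD/(2t) → p_allow = 2σ_allow t/D = 2×54.07×24.7/1310 = 2.039 MPa.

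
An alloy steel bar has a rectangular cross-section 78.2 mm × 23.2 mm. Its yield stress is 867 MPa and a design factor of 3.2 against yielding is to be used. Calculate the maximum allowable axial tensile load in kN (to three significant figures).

σ_allow = 867/3.2 = 270.9 MPa.
A = 78.2×23.2 = 1814 mm².
F_allow = σ_allow × A = 270.9×1814 = 491500 N.

F_allow = 492 kN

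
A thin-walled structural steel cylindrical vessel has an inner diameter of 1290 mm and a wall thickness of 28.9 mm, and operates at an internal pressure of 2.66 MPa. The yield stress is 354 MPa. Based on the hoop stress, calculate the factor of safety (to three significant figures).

σ_h = pD/(2t) = 2.66×1290/(2×28.9) = 59.37 MPa.
n = 354/59.37 = 5.963.

n = 5.96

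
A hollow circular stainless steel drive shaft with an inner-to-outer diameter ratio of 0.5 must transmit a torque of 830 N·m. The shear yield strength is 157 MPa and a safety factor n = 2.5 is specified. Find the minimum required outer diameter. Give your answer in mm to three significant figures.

d_o = 41.6 mm

τ_allow = 157/2.5 = 62.80 MPa.
For a hollow shaft τ = 16T/[πd_o³(1−k⁴)] with k = 0.5, so 1−k⁴ = 0.9375.
d_o³ = 16T/[π τ_allow (1−k⁴)] = 16×830000/(π×62.80×0.9375) = 71800 mm³.
d_o = 41.56 mm.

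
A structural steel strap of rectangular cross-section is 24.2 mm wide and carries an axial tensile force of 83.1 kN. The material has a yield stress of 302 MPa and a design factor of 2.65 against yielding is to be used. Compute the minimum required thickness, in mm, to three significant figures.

t = 30.1 mm

σ_allow = 302/2.65 = 114.0 MPa.
Required area A = F/σ_allow = 83100/114.0 = 729.2 mm².
t = A/w = 729.2/24.2 = 30.13 mm.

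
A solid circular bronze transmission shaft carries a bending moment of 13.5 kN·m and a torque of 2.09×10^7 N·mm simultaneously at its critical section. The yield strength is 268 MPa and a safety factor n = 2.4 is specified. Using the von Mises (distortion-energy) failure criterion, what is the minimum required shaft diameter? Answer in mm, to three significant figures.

d = 127 mm

σ_allow = σ_y/n = 268/2.4 = 111.7 MPa.
For a solid shaft σ_b = 32M/(πd³) and τ = 16T/(πd³), so the von Mises stress is σ' = (16/πd³)·√(4M²+3T²).
√(4M²+3T²) = √(4×(1.350×10^7)² + 3×(2.090×10^7)²) = 4.516×10^7 N·mm.
d³ = 16×4.516×10^7/(π×111.7) = 2.060×10^6 mm³.
d = 127.2 mm.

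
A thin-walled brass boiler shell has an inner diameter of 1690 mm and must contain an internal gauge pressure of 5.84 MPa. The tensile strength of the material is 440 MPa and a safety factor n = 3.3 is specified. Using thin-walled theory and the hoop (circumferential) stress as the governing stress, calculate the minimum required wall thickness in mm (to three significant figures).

t = 37.0 mm

σ_allow = 440/3.3 = 133.3 MPa.
Hoop stress σ_h = pD/(2t), so t = pD/(2σ_allow) = 5.84×1690/(2×133.3) = 37.01 mm.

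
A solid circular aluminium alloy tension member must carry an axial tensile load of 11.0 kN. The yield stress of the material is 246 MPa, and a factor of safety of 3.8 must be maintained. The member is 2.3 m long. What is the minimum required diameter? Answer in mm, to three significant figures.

d = 14.7 mm

Allowable stress σ_allow = 246/3.8 = 64.74 MPa.
Required area A = F/σ_allow = 11000/64.74 = 169.9 mm².
A = πd²/4 → d = √(4A/π) = 14.71 mm.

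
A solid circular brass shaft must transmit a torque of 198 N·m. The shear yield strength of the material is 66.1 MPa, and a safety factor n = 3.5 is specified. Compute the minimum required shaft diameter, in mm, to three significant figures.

Allowable shear stress τ_allow = 66.1/3.5 = 18.89 MPa.
For a solid shaft τ = 16T/(πd³), so d³ = 16T/(π τ_allow) = 16×198000/(π×18.89) = 53400 mm³.
d = (53400)^(1/3) = 37.66 mm.

d = 37.7 mm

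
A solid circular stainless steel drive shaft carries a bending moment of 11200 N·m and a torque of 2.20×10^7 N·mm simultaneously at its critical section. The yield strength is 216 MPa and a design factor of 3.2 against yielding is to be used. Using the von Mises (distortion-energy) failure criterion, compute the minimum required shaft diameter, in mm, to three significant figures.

σ_allow = σ_y/n = 216/3.2 = 67.50 MPa.
For a solid shaft σ_b = 32M/(πd³) and τ = 16T/(πd³), so the von Mises stress is σ' = (16/πd³)·√(4M²+3T²).
√(4M²+3T²) = √(4×(1.120×10^7)² + 3×(2.200×10^7)²) = 4.420×10^7 N·mm.
d³ = 16×4.420×10^7/(π×67.50) = 3.335×10^6 mm³.
d = 149.4 mm.

d = 149 mm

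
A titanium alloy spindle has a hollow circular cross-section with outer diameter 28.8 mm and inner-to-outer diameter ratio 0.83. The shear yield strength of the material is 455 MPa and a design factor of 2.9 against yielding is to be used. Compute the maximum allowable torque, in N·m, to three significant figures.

τ_allow = 455/2.9 = 156.9 MPa.
For a hollow shaft T_allow = τ_allow·πd_o³(1−k⁴)/16 with 1−k⁴ = 0.5254, so πd_o³(1−k⁴)/16 = 2464 mm³.
T_allow = 156.9×2464 = 386700 N·mm = 386.7 N·m.

T_allow = 387 N·m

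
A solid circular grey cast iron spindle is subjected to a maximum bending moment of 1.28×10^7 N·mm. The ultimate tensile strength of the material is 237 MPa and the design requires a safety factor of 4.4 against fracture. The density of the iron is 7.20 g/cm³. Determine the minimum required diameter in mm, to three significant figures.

d = 134 mm

σ_allow = 237/4.4 = 53.86 MPa.
For a solid circular section σ = 32M/(πd³), so d³ = 32M/(π σ_allow) = 32×1.2800×10^7/(π×53.86) = 2.421×10^6 mm³.
d = 134.3 mm.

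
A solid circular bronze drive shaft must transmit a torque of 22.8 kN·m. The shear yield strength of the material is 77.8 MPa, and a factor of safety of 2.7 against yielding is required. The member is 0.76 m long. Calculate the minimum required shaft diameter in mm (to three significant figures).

Allowable shear stress τ_allow = 77.8/2.7 = 28.81 MPa.
For a solid shaft τ = 16T/(πd³), so d³ = 16T/(π τ_allow) = 16×2.2800×10^7/(π×28.81) = 4.030×10^6 mm³.
d = (4.030×10^6)^(1/3) = 159.1 mm.

d = 159 mm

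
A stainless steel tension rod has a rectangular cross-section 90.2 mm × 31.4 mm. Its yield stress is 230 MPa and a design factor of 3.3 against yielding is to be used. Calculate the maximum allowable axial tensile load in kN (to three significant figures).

F_allow = 197 kN

σ_allow = 230/3.3 = 69.70 MPa.
A = 90.2×31.4 = 2832 mm².
F_allow = σ_allow × A = 69.70×2832 = 197400 N.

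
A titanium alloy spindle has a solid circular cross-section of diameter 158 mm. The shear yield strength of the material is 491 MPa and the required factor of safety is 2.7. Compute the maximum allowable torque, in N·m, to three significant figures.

τ_allow = 491/2.7 = 181.9 MPa.
For a solid shaft T_allow = τ_allow·πd³/16; πd³/16 = π×158³/16 = 774500 mm³.
T_allow = 181.9×774500 = 1.408×10^8 N·mm = 140800 N·m.

T_allow = 1.41×10^5 N·m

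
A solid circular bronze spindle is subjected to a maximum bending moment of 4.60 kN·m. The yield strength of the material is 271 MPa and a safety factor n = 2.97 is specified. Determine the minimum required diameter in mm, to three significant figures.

σ_allow = 271/2.97 = 91.25 MPa.
For a solid circular section σ = 32M/(πd³), so d³ = 32M/(π σ_allow) = 32×4600000/(π×91.25) = 513500 mm³.
d = 80.08 mm.

d = 80.1 mm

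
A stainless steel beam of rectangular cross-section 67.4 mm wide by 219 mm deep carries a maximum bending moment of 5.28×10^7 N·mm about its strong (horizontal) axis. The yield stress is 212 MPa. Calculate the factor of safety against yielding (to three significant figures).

Section modulus S = bh²/6 = 67.4×219²/6 = 538800 mm³.
σ = M/S = 5.2800×10^7/538800 = 98.00 MPa.
n = 212/98.00 = 2.163.

n = 2.16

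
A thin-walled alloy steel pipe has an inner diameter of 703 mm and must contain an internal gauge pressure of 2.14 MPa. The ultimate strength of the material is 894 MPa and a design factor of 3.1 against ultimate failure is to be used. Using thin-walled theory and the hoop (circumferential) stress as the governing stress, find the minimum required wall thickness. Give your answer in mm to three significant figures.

t = 2.61 mm

σ_allow = 894/3.1 = 288.4 MPa.
Hoop stress σ_h = pD/(2t), so t = pD/(2σ_allow) = 2.14×703/(2×288.4) = 2.608 mm.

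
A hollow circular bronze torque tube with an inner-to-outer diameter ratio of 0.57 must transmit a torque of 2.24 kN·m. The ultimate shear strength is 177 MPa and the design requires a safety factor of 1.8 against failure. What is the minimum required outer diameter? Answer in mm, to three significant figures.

τ_allow = 177/1.8 = 98.33 MPa.
For a hollow shaft τ = 16T/[πd_o³(1−k⁴)] with k = 0.57, so 1−k⁴ = 0.8944.
d_o³ = 16T/[π τ_allow (1−k⁴)] = 16×2240000/(π×98.33×0.8944) = 129700 mm³.
d_o = 50.62 mm.

d_o = 50.6 mm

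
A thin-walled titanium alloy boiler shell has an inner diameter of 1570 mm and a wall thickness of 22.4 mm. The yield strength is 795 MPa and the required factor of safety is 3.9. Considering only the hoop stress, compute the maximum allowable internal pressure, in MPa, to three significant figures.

p_allow = 5.82 MPa

σ_allow = 795/3.9 = 203.8 MPa.
σ_h = pD/(2t) → p_allow = 2σ_allow t/D = 2×203.8×22.4/1570 = 5.817 MPa.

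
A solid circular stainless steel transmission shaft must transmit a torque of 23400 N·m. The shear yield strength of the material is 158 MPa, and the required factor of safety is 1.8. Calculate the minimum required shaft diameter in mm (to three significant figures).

d = 111 mm

Allowable shear stress τ_allow = 158/1.8 = 87.78 MPa.
For a solid shaft τ = 16T/(πd³), so d³ = 16T/(π τ_allow) = 16×2.3400×10^7/(π×87.78) = 1.358×10^6 mm³.
d = (1.358×10^6)^(1/3) = 110.7 mm.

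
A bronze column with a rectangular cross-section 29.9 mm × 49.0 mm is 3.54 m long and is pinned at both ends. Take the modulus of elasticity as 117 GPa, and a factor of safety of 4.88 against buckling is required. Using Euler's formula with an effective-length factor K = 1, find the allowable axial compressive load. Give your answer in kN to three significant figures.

Buckling occurs about the weak axis: I_min = h·b³/12 = 49.0×29.9³/12 = 109200 mm⁴ (b = 29.9 mm is the smaller dimension).
Effective length L_e = KL = 1×3.54 m = 3540 mm.
Euler critical load P_cr = π²EI/L_e² = π²×117000×109200/3540² = 10060 N.
P_allow = P_cr/n = 10060/4.88 = 2061 N.

P_allow = 2.06 kN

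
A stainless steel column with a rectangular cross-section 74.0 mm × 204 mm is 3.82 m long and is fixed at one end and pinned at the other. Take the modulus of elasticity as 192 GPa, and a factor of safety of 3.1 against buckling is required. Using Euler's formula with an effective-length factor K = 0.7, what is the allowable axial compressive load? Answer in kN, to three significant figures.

P_allow = 589 kN

Buckling occurs about the weak axis: I_min = h·b³/12 = 204×74.0³/12 = 6.889×10^6 mm⁴ (b = 74.0 mm is the smaller dimension).
Effective length L_e = KL = 0.7×3.82 m = 2674 mm.
Euler critical load P_cr = π²EI/L_e² = π²×192000×6.889×10^6/2674² = 1.826×10^6 N.
P_allow = P_cr/n = 1.826×10^6/3.1 = 588900 N.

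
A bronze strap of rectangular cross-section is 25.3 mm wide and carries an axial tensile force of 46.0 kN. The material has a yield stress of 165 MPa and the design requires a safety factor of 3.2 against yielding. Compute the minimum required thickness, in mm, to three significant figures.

t = 35.3 mm

σ_allow = 165/3.2 = 51.56 MPa.
Required area A = F/σ_allow = 46000/51.56 = 892.1 mm².
t = A/w = 892.1/25.3 = 35.26 mm.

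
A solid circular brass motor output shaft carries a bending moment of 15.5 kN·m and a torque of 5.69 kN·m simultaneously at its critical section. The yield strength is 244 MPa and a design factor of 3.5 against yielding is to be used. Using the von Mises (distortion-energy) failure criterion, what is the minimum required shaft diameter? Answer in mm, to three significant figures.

d = 133 mm

σ_allow = σ_y/n = 244/3.5 = 69.71 MPa.
For a solid shaft σ_b = 32M/(πd³) and τ = 16T/(πd³), so the von Mises stress is σ' = (16/πd³)·√(4M²+3T²).
√(4M²+3T²) = √(4×(1.550×10^7)² + 3×(5.690×10^6)²) = 3.253×10^7 N·mm.
d³ = 16×3.253×10^7/(π×69.71) = 2.376×10^6 mm³.
d = 133.4 mm.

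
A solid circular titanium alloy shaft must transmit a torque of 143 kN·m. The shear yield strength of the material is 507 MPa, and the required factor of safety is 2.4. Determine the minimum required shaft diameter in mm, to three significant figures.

Allowable shear stress τ_allow = 507/2.4 = 211.2 MPa.
For a solid shaft τ = 16T/(πd³), so d³ = 16T/(π τ_allow) = 16×1.4300×10^8/(π×211.2) = 3.448×10^6 mm³.
d = (3.448×10^6)^(1/3) = 151.1 mm.

d = 151 mm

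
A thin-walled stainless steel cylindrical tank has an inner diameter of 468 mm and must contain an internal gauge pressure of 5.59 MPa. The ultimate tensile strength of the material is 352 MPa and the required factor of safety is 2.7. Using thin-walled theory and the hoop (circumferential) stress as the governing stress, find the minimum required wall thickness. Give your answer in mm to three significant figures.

t = 10.0 mm

σ_allow = 352/2.7 = 130.4 MPa.
Hoop stress σ_h = pD/(2t), so t = pD/(2σ_allow) = 5.59×468/(2×130.4) = 10.03 mm.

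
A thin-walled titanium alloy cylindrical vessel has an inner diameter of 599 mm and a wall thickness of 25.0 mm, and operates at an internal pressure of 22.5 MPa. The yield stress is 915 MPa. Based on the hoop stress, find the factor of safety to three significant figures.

n = 3.39

σ_h = pD/(2t) = 22.5×599/(2×25.0) = 269.6 MPa.
n = 915/269.6 = 3.395.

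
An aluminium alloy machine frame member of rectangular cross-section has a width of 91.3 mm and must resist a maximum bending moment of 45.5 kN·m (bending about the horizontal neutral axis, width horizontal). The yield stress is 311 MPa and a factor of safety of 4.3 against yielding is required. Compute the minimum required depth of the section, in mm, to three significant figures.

h = 203 mm

σ_allow = 311/4.3 = 72.33 MPa.
For a rectangular section σ = 6M/(bh²), so h² = 6M/(b σ_allow) = 6×4.5500×10^7/(91.3×72.33) = 41340 mm².
h = 203.3 mm.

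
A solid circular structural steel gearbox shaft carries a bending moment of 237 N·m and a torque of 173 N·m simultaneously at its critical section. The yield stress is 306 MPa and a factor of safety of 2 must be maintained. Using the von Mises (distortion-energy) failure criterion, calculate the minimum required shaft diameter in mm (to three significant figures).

d = 26.5 mm

σ_allow = σ_y/n = 306/2 = 153.0 MPa.
For a solid shaft σ_b = 32M/(πd³) and τ = 16T/(πd³), so the von Mises stress is σ' = (16/πd³)·√(4M²+3T²).
√(4M²+3T²) = √(4×(237000)² + 3×(173000)²) = 560800 N·mm.
d³ = 16×560800/(π×153.0) = 18670 mm³.
d = 26.53 mm.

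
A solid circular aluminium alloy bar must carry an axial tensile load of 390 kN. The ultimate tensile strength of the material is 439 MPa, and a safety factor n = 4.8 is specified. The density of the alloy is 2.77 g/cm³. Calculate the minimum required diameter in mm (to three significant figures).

d = 73.7 mm

Allowable stress σ_allow = 439/4.8 = 91.46 MPa.
Required area A = F/σ_allow = 390000/91.46 = 4264 mm².
A = πd²/4 → d = √(4A/π) = 73.68 mm.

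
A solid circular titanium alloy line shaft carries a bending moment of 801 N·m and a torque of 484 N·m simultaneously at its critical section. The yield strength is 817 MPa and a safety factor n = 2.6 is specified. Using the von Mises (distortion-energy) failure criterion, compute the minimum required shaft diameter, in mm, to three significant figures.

σ_allow = σ_y/n = 817/2.6 = 314.2 MPa.
For a solid shaft σ_b = 32M/(πd³) and τ = 16T/(πd³), so the von Mises stress is σ' = (16/πd³)·√(4M²+3T²).
√(4M²+3T²) = √(4×(801000)² + 3×(484000)²) = 1.808×10^6 N·mm.
d³ = 16×1.808×10^6/(π×314.2) = 29300 mm³.
d = 30.83 mm.

d = 30.8 mm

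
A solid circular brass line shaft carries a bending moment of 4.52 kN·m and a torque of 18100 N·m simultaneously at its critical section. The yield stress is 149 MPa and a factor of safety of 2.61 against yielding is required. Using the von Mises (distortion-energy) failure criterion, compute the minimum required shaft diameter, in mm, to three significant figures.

d = 143 mm

σ_allow = σ_y/n = 149/2.61 = 57.09 MPa.
For a solid shaft σ_b = 32M/(πd³) and τ = 16T/(πd³), so the von Mises stress is σ' = (16/πd³)·√(4M²+3T²).
√(4M²+3T²) = √(4×(4.520×10^6)² + 3×(1.810×10^7)²) = 3.263×10^7 N·mm.
d³ = 16×3.263×10^7/(π×57.09) = 2.911×10^6 mm³.
d = 142.8 mm.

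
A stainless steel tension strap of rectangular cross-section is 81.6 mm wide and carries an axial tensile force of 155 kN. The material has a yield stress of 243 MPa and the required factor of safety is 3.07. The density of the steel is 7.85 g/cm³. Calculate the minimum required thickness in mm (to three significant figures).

σ_allow = 243/3.07 = 79.15 MPa.
Required area A = F/σ_allow = 155000/79.15 = 1958 mm².
t = A/w = 1958/81.6 = 24.00 mm.

t = 24.0 mm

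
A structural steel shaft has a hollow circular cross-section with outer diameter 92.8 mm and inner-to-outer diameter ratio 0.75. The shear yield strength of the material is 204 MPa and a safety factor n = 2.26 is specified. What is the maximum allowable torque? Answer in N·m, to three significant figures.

T_allow = 9680 N·m

τ_allow = 204/2.26 = 90.27 MPa.
For a hollow shaft T_allow = τ_allow·πd_o³(1−k⁴)/16 with 1−k⁴ = 0.6836, so πd_o³(1−k⁴)/16 = 107300 mm³.
T_allow = 90.27×107300 = 9.683×10^6 N·mm = 9683 N·m.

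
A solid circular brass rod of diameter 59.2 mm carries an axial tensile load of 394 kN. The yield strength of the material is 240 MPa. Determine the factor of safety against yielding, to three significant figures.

n = 1.68

A = πd²/4 = 2753 mm².
σ = F/A = 394000/2753 = 143.1 MPa.
n = 240/143.1 = 1.677.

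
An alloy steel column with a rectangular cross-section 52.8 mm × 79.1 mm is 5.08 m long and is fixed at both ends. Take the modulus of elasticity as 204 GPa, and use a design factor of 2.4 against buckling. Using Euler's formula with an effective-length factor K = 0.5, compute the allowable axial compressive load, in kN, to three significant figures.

P_allow = 126 kN

Buckling occurs about the weak axis: I_min = h·b³/12 = 79.1×52.8³/12 = 970300 mm⁴ (b = 52.8 mm is the smaller dimension).
Effective length L_e = KL = 0.5×5.08 m = 2540 mm.
Euler critical load P_cr = π²EI/L_e² = π²×204000×970300/2540² = 302800 N.
P_allow = P_cr/n = 302800/2.4 = 126200 N.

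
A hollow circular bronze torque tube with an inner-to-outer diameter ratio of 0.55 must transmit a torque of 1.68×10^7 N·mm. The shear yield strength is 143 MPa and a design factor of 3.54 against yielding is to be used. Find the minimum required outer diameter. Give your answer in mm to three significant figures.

d_o = 133 mm

τ_allow = 143/3.54 = 40.40 MPa.
For a hollow shaft τ = 16T/[πd_o³(1−k⁴)] with k = 0.55, so 1−k⁴ = 0.9085.
d_o³ = 16T/[π τ_allow (1−k⁴)] = 16×1.6800×10^7/(π×40.40×0.9085) = 2.331×10^6 mm³.
d_o = 132.6 mm.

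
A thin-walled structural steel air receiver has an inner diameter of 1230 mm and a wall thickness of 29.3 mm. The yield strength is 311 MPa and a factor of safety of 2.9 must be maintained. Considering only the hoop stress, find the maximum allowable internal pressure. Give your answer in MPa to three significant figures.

p_allow = 5.11 MPa

σ_allow = 311/2.9 = 107.2 MPa.
σ_h = pD/(2t) → p_allow = 2σ_allow t/D = 2×107.2×29.3/1230 = 5.109 MPa.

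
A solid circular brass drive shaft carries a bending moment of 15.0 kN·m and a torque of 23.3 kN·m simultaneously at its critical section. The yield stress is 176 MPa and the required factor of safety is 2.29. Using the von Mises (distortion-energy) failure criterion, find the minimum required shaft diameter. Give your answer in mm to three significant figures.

d = 149 mm

σ_allow = σ_y/n = 176/2.29 = 76.86 MPa.
For a solid shaft σ_b = 32M/(πd³) and τ = 16T/(πd³), so the von Mises stress is σ' = (16/πd³)·√(4M²+3T²).
√(4M²+3T²) = √(4×(1.500×10^7)² + 3×(2.330×10^7)²) = 5.029×10^7 N·mm.
d³ = 16×5.029×10^7/(π×76.86) = 3.332×10^6 mm³.
d = 149.4 mm.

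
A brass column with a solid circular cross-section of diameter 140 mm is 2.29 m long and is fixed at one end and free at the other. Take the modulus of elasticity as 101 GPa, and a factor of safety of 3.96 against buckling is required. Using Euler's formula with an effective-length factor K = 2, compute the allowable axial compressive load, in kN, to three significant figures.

P_allow = 226 kN

I = πd⁴/64 = π×140⁴/64 = 1.886×10^7 mm⁴.
Effective length L_e = KL = 2×2.29 m = 4580 mm.
Euler critical load P_cr = π²EI/L_e² = π²×101000×1.886×10^7/4580² = 896100 N.
P_allow = P_cr/n = 896100/3.96 = 226300 N.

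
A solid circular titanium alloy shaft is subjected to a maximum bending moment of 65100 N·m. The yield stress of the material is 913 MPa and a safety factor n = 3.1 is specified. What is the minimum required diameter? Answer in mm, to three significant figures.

σ_allow = 913/3.1 = 294.5 MPa.
For a solid circular section σ = 32M/(πd³), so d³ = 32M/(π σ_allow) = 32×6.5100×10^7/(π×294.5) = 2.252×10^6 mm³.
d = 131.1 mm.

d = 131 mm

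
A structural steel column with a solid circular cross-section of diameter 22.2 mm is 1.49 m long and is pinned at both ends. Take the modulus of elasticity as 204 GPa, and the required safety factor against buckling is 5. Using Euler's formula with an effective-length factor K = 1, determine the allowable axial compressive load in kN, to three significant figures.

I = πd⁴/64 = π×22.2⁴/64 = 11920 mm⁴.
Effective length L_e = KL = 1×1.49 m = 1490 mm.
Euler critical load P_cr = π²EI/L_e² = π²×204000×11920/1490² = 10810 N.
P_allow = P_cr/n = 10810/5 = 2163 N.

P_allow = 2.16 kN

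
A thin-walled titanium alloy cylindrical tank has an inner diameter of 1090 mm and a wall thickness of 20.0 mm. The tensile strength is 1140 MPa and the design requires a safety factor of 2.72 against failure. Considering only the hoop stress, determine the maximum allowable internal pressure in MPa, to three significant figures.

p_allow = 15.4 MPa

σ_allow = 1140/2.72 = 419.1 MPa.
σ_h = pD/(2t) → p_allow = 2σ_allow t/D = 2×419.1×20.0/1090 = 15.38 MPa.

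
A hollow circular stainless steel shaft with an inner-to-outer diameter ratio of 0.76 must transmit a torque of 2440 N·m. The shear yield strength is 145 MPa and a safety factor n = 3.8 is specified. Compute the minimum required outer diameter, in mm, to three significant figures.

d_o = 78.8 mm

τ_allow = 145/3.8 = 38.16 MPa.
For a hollow shaft τ = 16T/[πd_o³(1−k⁴)] with k = 0.76, so 1−k⁴ = 0.6664.
d_o³ = 16T/[π τ_allow (1−k⁴)] = 16×2440000/(π×38.16×0.6664) = 488700 mm³.
d_o = 78.77 mm.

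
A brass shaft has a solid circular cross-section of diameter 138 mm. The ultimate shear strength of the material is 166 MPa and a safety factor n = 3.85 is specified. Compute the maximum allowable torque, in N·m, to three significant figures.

T_allow = 22200 N·m

τ_allow = 166/3.85 = 43.12 MPa.
For a solid shaft T_allow = τ_allow·πd³/16; πd³/16 = π×138³/16 = 516000 mm³.
T_allow = 43.12×516000 = 2.225×10^7 N·mm = 22250 N·m.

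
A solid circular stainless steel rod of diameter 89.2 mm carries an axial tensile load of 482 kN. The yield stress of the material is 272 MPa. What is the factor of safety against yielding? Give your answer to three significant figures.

A = πd²/4 = 6249 mm².
σ = F/A = 482000/6249 = 77.13 MPa.
n = 272/77.13 = 3.526.

n = 3.53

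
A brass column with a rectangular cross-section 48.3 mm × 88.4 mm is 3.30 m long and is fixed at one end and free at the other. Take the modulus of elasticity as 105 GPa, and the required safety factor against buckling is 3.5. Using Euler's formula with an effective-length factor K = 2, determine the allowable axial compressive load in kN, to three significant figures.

Buckling occurs about the weak axis: I_min = h·b³/12 = 88.4×48.3³/12 = 830100 mm⁴ (b = 48.3 mm is the smaller dimension).
Effective length L_e = KL = 2×3.30 m = 6600 mm.
Euler critical load P_cr = π²EI/L_e² = π²×105000×830100/6600² = 19750 N.
P_allow = P_cr/n = 19750/3.5 = 5642 N.

P_allow = 5.64 kN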